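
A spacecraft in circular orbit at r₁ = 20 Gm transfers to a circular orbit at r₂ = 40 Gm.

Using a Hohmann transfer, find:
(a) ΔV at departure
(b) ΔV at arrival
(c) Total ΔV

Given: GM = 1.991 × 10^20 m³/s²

Convert to SI: r₁ = 20 Gm = 2e+10 m; r₂ = 40 Gm = 4e+10 m.
Transfer semi-major axis: a_t = (r₁ + r₂)/2 = (2e+10 + 4e+10)/2 = 3e+10 m.
Circular speeds: v₁ = √(GM/r₁) = 99774.7 m/s, v₂ = √(GM/r₂) = 70551.4 m/s.
Transfer speeds (vis-viva v² = GM(2/r − 1/a_t)): v₁ᵗ = 115210 m/s, v₂ᵗ = 57605 m/s.
(a) ΔV₁ = |v₁ᵗ − v₁| ≈ 1.544e+04 m/s = 15.44 km/s.
(b) ΔV₂ = |v₂ − v₂ᵗ| ≈ 1.295e+04 m/s = 12.95 km/s.
(c) ΔV_total = ΔV₁ + ΔV₂ ≈ 2.838e+04 m/s = 28.38 km/s.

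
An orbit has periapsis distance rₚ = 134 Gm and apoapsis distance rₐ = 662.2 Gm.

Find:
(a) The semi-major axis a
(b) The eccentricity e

Convert to SI: rₚ = 134 Gm = 1.34e+11 m; rₐ = 662.2 Gm = 6.622e+11 m.
(a) a = (rₚ + rₐ) / 2 = (1.34e+11 + 6.622e+11) / 2 ≈ 3.981e+11 m = 398.1 Gm.
(b) e = (rₐ − rₚ) / (rₐ + rₚ) = (6.622e+11 − 1.34e+11) / (6.622e+11 + 1.34e+11) ≈ 0.6634.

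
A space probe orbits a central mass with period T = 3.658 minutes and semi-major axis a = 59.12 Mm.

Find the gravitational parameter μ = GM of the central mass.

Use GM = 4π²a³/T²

Convert to SI: T = 3.658 minutes = 219.48 s; a = 59.12 Mm = 5.912e+07 m.
GM = 4π² · a³ / T².
GM = 4π² · (5.912e+07)³ / (219.48)² m³/s² ≈ 1.693e+20 m³/s² = 1.693 × 10^20 m³/s².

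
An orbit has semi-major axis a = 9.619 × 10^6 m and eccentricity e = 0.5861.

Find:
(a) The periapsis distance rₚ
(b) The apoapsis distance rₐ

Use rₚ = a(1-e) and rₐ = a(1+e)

(a) rₚ = a(1 − e) = 9.619e+06 · (1 − 0.5861) = 9.619e+06 · 0.4139 ≈ 3.981e+06 m = 3.981 × 10^6 m.
(b) rₐ = a(1 + e) = 9.619e+06 · (1 + 0.5861) = 9.619e+06 · 1.5861 ≈ 1.526e+07 m = 1.526 × 10^7 m.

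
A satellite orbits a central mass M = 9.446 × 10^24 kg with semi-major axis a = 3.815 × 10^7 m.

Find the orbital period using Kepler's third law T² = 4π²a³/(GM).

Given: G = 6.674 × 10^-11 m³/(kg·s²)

GM = G · M = 6.674e-11 · 9.446e+24 = 6.30426e+14 m³/s².
Kepler's third law: T = 2π √(a³ / GM).
Substituting a = 3.815e+07 m and GM = 6.30426e+14 m³/s²:
T = 2π √((3.815e+07)³ / 6.30426e+14) s
T ≈ 5.897e+04 s = 16.38 hours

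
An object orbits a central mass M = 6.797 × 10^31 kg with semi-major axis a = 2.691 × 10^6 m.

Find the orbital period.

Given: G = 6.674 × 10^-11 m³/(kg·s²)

GM = G · M = 6.674e-11 · 6.797e+31 = 4.53632e+21 m³/s².
Kepler's third law: T = 2π √(a³ / GM).
Substituting a = 2.691e+06 m and GM = 4.53632e+21 m³/s²:
T = 2π √((2.691e+06)³ / 4.53632e+21) s
T ≈ 0.4118 s = 0.4118 seconds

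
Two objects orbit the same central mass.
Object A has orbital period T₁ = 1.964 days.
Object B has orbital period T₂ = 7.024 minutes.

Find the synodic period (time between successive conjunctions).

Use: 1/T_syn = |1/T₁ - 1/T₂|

Convert to SI: T₁ = 1.964 days = 169690 s; T₂ = 7.024 minutes = 421.44 s.
T_syn = |T₁ · T₂ / (T₁ − T₂)|.
T_syn = |169690 · 421.44 / (169690 − 421.44)| s ≈ 422.5 s = 7.041 minutes.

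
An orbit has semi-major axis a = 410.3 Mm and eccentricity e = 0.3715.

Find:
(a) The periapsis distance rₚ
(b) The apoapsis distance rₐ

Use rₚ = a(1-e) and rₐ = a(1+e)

Convert to SI: a = 410.3 Mm = 4.103e+08 m.
(a) rₚ = a(1 − e) = 4.103e+08 · (1 − 0.3715) = 4.103e+08 · 0.6285 ≈ 2.579e+08 m = 257.9 Mm.
(b) rₐ = a(1 + e) = 4.103e+08 · (1 + 0.3715) = 4.103e+08 · 1.3715 ≈ 5.627e+08 m = 562.7 Mm.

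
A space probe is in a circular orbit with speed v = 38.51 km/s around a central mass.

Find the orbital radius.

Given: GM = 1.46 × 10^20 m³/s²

Convert to SI: v = 38.51 km/s = 38510 m/s.
For a circular orbit, v² = GM / r, so r = GM / v².
r = 1.46e+20 / (38510)² m ≈ 9.845e+10 m = 9.845 × 10^10 m.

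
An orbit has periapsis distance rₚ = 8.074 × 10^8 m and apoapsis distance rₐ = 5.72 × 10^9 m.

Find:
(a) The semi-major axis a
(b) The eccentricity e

(a) a = (rₚ + rₐ) / 2 = (8.074e+08 + 5.72e+09) / 2 ≈ 3.264e+09 m = 3.264 × 10^9 m.
(b) e = (rₐ − rₚ) / (rₐ + rₚ) = (5.72e+09 − 8.074e+08) / (5.72e+09 + 8.074e+08) ≈ 0.7526.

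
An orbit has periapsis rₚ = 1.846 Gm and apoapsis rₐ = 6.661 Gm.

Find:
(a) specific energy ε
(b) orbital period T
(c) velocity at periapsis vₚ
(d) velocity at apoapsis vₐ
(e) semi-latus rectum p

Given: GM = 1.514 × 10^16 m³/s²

Convert to SI: rₚ = 1.846 Gm = 1.846e+09 m; rₐ = 6.661 Gm = 6.661e+09 m.
(a) With a = (rₚ + rₐ)/2 = 4.2535e+09 m, ε = −GM/(2a) = −1.514e+16/(2 · 4.2535e+09) J/kg ≈ -1.78e+06 J/kg
(b) With a = (rₚ + rₐ)/2 = 4.2535e+09 m, T = 2π √(a³/GM) = 2π √((4.2535e+09)³/1.514e+16) s ≈ 1.417e+07 s
(c) With a = (rₚ + rₐ)/2 = 4.2535e+09 m, vₚ = √(GM (2/rₚ − 1/a)) = √(1.514e+16 · (2/1.846e+09 − 1/4.2535e+09)) m/s ≈ 3584 m/s
(d) With a = (rₚ + rₐ)/2 = 4.2535e+09 m, vₐ = √(GM (2/rₐ − 1/a)) = √(1.514e+16 · (2/6.661e+09 − 1/4.2535e+09)) m/s ≈ 993.2 m/s
(e) From a = (rₚ + rₐ)/2 = 4.2535e+09 m and e = (rₐ − rₚ)/(rₐ + rₚ) = 0.566004, p = a(1 − e²) = 4.2535e+09 · (1 − (0.566004)²) ≈ 2.891e+09 m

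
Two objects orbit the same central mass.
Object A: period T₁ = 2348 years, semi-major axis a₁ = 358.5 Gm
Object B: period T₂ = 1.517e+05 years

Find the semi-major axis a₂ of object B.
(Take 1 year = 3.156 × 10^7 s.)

Convert to SI: T₁ = 2348 years = 7.41029e+10 s; a₁ = 358.5 Gm = 3.585e+11 m; T₂ = 1.517e+05 years = 4.78765e+12 s.
Kepler's third law: (T₁/T₂)² = (a₁/a₂)³ ⇒ a₂ = a₁ · (T₂/T₁)^(2/3).
T₂/T₁ = 4.78765e+12 / 7.41029e+10 = 64.6082.
a₂ = 3.585e+11 · (64.6082)^(2/3) m ≈ 5.772e+12 m = 5.772 Tm.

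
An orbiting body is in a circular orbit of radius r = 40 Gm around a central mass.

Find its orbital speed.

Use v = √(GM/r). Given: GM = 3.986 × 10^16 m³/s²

Convert to SI: r = 40 Gm = 4e+10 m.
For a circular orbit, gravity supplies the centripetal force, so v = √(GM / r).
v = √(3.986e+16 / 4e+10) m/s ≈ 998.2 m/s = 998.2 m/s.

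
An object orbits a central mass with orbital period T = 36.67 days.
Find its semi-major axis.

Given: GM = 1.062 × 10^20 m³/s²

Convert to SI: T = 36.67 days = 3.16829e+06 s.
Invert Kepler's third law: a = (GM · T² / (4π²))^(1/3).
Substituting T = 3.16829e+06 s and GM = 1.062e+20 m³/s²:
a = (1.062e+20 · (3.16829e+06)² / (4π²))^(1/3) m
a ≈ 3e+10 m = 30 Gm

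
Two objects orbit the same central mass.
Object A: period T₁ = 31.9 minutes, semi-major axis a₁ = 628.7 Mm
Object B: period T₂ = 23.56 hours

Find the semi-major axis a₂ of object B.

Convert to SI: T₁ = 31.9 minutes = 1914 s; a₁ = 628.7 Mm = 6.287e+08 m; T₂ = 23.56 hours = 84816 s.
Kepler's third law: (T₁/T₂)² = (a₁/a₂)³ ⇒ a₂ = a₁ · (T₂/T₁)^(2/3).
T₂/T₁ = 84816 / 1914 = 44.3135.
a₂ = 6.287e+08 · (44.3135)^(2/3) m ≈ 7.873e+09 m = 7.873 Gm.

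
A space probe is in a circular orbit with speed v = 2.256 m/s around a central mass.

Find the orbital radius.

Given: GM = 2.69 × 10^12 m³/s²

For a circular orbit, v² = GM / r, so r = GM / v².
r = 2.69e+12 / (2.256)² m ≈ 5.285e+11 m = 5.285 × 10^11 m.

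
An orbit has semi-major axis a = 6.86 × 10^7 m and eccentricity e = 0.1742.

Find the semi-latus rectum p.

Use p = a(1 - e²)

p = a (1 − e²).
p = 6.86e+07 · (1 − (0.1742)²) = 6.86e+07 · 0.969654 ≈ 6.652e+07 m = 6.652 × 10^7 m.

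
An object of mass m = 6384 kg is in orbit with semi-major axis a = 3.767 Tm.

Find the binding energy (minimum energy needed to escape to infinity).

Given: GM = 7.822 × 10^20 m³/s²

Convert to SI: a = 3.767 Tm = 3.767e+12 m.
Total orbital energy is E = −GMm/(2a); binding energy is E_bind = −E = GMm/(2a).
E_bind = 7.822e+20 · 6384 / (2 · 3.767e+12) J ≈ 6.628e+11 J = 662.8 GJ.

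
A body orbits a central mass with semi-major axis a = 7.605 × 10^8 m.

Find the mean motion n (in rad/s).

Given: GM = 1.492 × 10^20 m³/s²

n = √(GM / a³).
n = √(1.492e+20 / (7.605e+08)³) rad/s ≈ 0.0005824 rad/s.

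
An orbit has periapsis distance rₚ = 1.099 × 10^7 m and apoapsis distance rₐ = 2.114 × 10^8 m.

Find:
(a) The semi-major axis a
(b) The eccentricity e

(a) a = (rₚ + rₐ) / 2 = (1.099e+07 + 2.114e+08) / 2 ≈ 1.112e+08 m = 1.112 × 10^8 m.
(b) e = (rₐ − rₚ) / (rₐ + rₚ) = (2.114e+08 − 1.099e+07) / (2.114e+08 + 1.099e+07) ≈ 0.9012.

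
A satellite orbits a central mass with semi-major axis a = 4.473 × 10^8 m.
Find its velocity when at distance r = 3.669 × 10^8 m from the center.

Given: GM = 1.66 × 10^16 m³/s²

Vis-viva: v = √(GM · (2/r − 1/a)).
2/r − 1/a = 2/3.669e+08 − 1/4.473e+08 = 3.21544e-09 m⁻¹.
v = √(1.66e+16 · 3.21544e-09) m/s ≈ 7306 m/s = 7.306 km/s.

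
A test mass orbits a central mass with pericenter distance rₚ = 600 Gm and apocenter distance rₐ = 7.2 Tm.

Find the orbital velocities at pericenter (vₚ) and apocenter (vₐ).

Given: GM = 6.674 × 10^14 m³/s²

Convert to SI: rₚ = 600 Gm = 6e+11 m; rₐ = 7.2 Tm = 7.2e+12 m.
Use the vis-viva equation v² = GM(2/r − 1/a) with a = (rₚ + rₐ)/2 = (6e+11 + 7.2e+12)/2 = 3.9e+12 m.
vₚ = √(GM · (2/rₚ − 1/a)) = √(6.674e+14 · (2/6e+11 − 1/3.9e+12)) m/s ≈ 45.32 m/s = 45.32 m/s.
vₐ = √(GM · (2/rₐ − 1/a)) = √(6.674e+14 · (2/7.2e+12 − 1/3.9e+12)) m/s ≈ 3.776 m/s = 3.776 m/s.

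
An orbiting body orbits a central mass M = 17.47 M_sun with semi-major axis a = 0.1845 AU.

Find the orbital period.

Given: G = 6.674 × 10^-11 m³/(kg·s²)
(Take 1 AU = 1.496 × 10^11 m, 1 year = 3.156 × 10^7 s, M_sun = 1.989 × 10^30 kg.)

Convert to SI: a = 0.1845 AU = 2.76012e+10 m; M = 17.47 M_sun = 3.47478e+31 kg.
GM = G · M = 6.674e-11 · 3.47478e+31 = 2.31907e+21 m³/s².
Kepler's third law: T = 2π √(a³ / GM).
Substituting a = 2.76012e+10 m and GM = 2.31907e+21 m³/s²:
T = 2π √((2.76012e+10)³ / 2.31907e+21) s
T ≈ 5.983e+05 s = 0.01896 years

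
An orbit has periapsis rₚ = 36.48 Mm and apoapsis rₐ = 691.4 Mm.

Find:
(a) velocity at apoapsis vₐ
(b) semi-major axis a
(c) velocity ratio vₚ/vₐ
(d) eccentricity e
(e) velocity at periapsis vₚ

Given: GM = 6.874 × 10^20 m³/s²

Convert to SI: rₚ = 36.48 Mm = 3.648e+07 m; rₐ = 691.4 Mm = 6.914e+08 m.
(a) With a = (rₚ + rₐ)/2 = 3.6394e+08 m, vₐ = √(GM (2/rₐ − 1/a)) = √(6.874e+20 · (2/6.914e+08 − 1/3.6394e+08)) m/s ≈ 3.157e+05 m/s
(b) a = (rₚ + rₐ)/2 = (3.648e+07 + 6.914e+08)/2 ≈ 3.639e+08 m
(c) Conservation of angular momentum (rₚvₚ = rₐvₐ) gives vₚ/vₐ = rₐ/rₚ = 6.914e+08/3.648e+07 ≈ 18.95
(d) e = (rₐ − rₚ)/(rₐ + rₚ) = (6.914e+08 − 3.648e+07)/(6.914e+08 + 3.648e+07) ≈ 0.8998
(e) With a = (rₚ + rₐ)/2 = 3.6394e+08 m, vₚ = √(GM (2/rₚ − 1/a)) = √(6.874e+20 · (2/3.648e+07 − 1/3.6394e+08)) m/s ≈ 5.983e+06 m/s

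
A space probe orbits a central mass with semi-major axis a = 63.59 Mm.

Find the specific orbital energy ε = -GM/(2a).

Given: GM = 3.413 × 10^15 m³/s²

Convert to SI: a = 63.59 Mm = 6.359e+07 m.
ε = −GM / (2a).
ε = −3.413e+15 / (2 · 6.359e+07) J/kg ≈ -2.684e+07 J/kg = -26.84 MJ/kg.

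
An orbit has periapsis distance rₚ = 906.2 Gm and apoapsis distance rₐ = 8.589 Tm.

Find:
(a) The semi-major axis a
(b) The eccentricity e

Convert to SI: rₚ = 906.2 Gm = 9.062e+11 m; rₐ = 8.589 Tm = 8.589e+12 m.
(a) a = (rₚ + rₐ) / 2 = (9.062e+11 + 8.589e+12) / 2 ≈ 4.748e+12 m = 4.748 Tm.
(b) e = (rₐ − rₚ) / (rₐ + rₚ) = (8.589e+12 − 9.062e+11) / (8.589e+12 + 9.062e+11) ≈ 0.8091.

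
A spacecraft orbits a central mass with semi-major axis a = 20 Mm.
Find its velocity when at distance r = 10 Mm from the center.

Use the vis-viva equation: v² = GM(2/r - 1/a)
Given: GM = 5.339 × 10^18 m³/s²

Convert to SI: a = 20 Mm = 2e+07 m; r = 10 Mm = 1e+07 m.
Vis-viva: v = √(GM · (2/r − 1/a)).
2/r − 1/a = 2/1e+07 − 1/2e+07 = 1.5e-07 m⁻¹.
v = √(5.339e+18 · 1.5e-07) m/s ≈ 8.949e+05 m/s = 894.9 km/s.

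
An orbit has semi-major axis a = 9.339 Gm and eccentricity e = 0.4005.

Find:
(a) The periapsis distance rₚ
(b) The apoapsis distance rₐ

Convert to SI: a = 9.339 Gm = 9.339e+09 m.
(a) rₚ = a(1 − e) = 9.339e+09 · (1 − 0.4005) = 9.339e+09 · 0.5995 ≈ 5.599e+09 m = 5.599 Gm.
(b) rₐ = a(1 + e) = 9.339e+09 · (1 + 0.4005) = 9.339e+09 · 1.4005 ≈ 1.308e+10 m = 13.08 Gm.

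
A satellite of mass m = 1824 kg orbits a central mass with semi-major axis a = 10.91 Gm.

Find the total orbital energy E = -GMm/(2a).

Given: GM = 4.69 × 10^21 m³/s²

Convert to SI: a = 10.91 Gm = 1.091e+10 m.
E = −GMm / (2a).
E = −4.69e+21 · 1824 / (2 · 1.091e+10) J ≈ -3.921e+14 J = -392.1 TJ.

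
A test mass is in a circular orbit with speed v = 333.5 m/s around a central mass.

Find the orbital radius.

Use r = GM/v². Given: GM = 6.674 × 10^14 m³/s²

For a circular orbit, v² = GM / r, so r = GM / v².
r = 6.674e+14 / (333.5)² m ≈ 6.001e+09 m = 6.001 Gm.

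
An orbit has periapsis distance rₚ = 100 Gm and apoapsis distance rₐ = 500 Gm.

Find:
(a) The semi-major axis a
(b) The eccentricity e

Convert to SI: rₚ = 100 Gm = 1e+11 m; rₐ = 500 Gm = 5e+11 m.
(a) a = (rₚ + rₐ) / 2 = (1e+11 + 5e+11) / 2 ≈ 3e+11 m = 300 Gm.
(b) e = (rₐ − rₚ) / (rₐ + rₚ) = (5e+11 − 1e+11) / (5e+11 + 1e+11) ≈ 0.6667.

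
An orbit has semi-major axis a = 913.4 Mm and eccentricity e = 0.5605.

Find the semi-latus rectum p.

Convert to SI: a = 913.4 Mm = 9.134e+08 m.
p = a (1 − e²).
p = 9.134e+08 · (1 − (0.5605)²) = 9.134e+08 · 0.68584 ≈ 6.264e+08 m = 626.4 Mm.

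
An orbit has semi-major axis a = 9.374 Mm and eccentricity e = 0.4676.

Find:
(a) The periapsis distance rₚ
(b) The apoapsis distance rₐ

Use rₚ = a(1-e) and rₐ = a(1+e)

Convert to SI: a = 9.374 Mm = 9.374e+06 m.
(a) rₚ = a(1 − e) = 9.374e+06 · (1 − 0.4676) = 9.374e+06 · 0.5324 ≈ 4.991e+06 m = 4.991 Mm.
(b) rₐ = a(1 + e) = 9.374e+06 · (1 + 0.4676) = 9.374e+06 · 1.4676 ≈ 1.376e+07 m = 13.76 Mm.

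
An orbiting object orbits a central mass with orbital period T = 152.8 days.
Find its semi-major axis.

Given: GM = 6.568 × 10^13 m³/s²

Convert to SI: T = 152.8 days = 1.32019e+07 s.
Invert Kepler's third law: a = (GM · T² / (4π²))^(1/3).
Substituting T = 1.32019e+07 s and GM = 6.568e+13 m³/s²:
a = (6.568e+13 · (1.32019e+07)² / (4π²))^(1/3) m
a ≈ 6.619e+08 m = 6.619 × 10^8 m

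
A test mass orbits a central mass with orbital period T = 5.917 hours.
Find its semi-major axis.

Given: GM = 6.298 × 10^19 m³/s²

Convert to SI: T = 5.917 hours = 21301.2 s.
Invert Kepler's third law: a = (GM · T² / (4π²))^(1/3).
Substituting T = 21301.2 s and GM = 6.298e+19 m³/s²:
a = (6.298e+19 · (21301.2)² / (4π²))^(1/3) m
a ≈ 8.979e+08 m = 897.9 Mm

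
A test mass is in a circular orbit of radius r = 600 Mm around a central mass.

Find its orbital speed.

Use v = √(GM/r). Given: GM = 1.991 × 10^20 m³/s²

Convert to SI: r = 600 Mm = 6e+08 m.
For a circular orbit, gravity supplies the centripetal force, so v = √(GM / r).
v = √(1.991e+20 / 6e+08) m/s ≈ 5.76e+05 m/s = 576 km/s.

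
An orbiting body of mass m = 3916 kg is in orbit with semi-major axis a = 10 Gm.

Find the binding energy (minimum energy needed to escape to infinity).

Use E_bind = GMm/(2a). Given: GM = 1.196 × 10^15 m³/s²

Convert to SI: a = 10 Gm = 1e+10 m.
Total orbital energy is E = −GMm/(2a); binding energy is E_bind = −E = GMm/(2a).
E_bind = 1.196e+15 · 3916 / (2 · 1e+10) J ≈ 2.342e+08 J = 234.2 MJ.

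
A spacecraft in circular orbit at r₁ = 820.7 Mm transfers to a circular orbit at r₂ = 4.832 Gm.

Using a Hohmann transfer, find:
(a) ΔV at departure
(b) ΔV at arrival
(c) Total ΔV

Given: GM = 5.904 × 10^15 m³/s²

Convert to SI: r₁ = 820.7 Mm = 8.207e+08 m; r₂ = 4.832 Gm = 4.832e+09 m.
Transfer semi-major axis: a_t = (r₁ + r₂)/2 = (8.207e+08 + 4.832e+09)/2 = 2.82635e+09 m.
Circular speeds: v₁ = √(GM/r₁) = 2682.14 m/s, v₂ = √(GM/r₂) = 1105.38 m/s.
Transfer speeds (vis-viva v² = GM(2/r − 1/a_t)): v₁ᵗ = 3506.97 m/s, v₂ᵗ = 595.647 m/s.
(a) ΔV₁ = |v₁ᵗ − v₁| ≈ 824.8 m/s = 824.8 m/s.
(b) ΔV₂ = |v₂ − v₂ᵗ| ≈ 509.7 m/s = 509.7 m/s.
(c) ΔV_total = ΔV₁ + ΔV₂ ≈ 1335 m/s = 1.335 km/s.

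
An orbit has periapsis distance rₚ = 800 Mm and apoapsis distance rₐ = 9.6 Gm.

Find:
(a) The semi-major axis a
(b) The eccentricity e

Convert to SI: rₚ = 800 Mm = 8e+08 m; rₐ = 9.6 Gm = 9.6e+09 m.
(a) a = (rₚ + rₐ) / 2 = (8e+08 + 9.6e+09) / 2 ≈ 5.2e+09 m = 5.2 Gm.
(b) e = (rₐ − rₚ) / (rₐ + rₚ) = (9.6e+09 − 8e+08) / (9.6e+09 + 8e+08) ≈ 0.8462.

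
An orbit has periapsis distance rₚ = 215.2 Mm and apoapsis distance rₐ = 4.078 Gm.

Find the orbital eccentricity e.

Convert to SI: rₚ = 215.2 Mm = 2.152e+08 m; rₐ = 4.078 Gm = 4.078e+09 m.
e = (rₐ − rₚ) / (rₐ + rₚ).
e = (4.078e+09 − 2.152e+08) / (4.078e+09 + 2.152e+08) = 3.8628e+09 / 4.2932e+09 ≈ 0.8997.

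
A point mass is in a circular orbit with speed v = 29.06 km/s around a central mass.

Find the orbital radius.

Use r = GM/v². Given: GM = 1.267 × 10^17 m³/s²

Convert to SI: v = 29.06 km/s = 29060 m/s.
For a circular orbit, v² = GM / r, so r = GM / v².
r = 1.267e+17 / (29060)² m ≈ 1.5e+08 m = 150 Mm.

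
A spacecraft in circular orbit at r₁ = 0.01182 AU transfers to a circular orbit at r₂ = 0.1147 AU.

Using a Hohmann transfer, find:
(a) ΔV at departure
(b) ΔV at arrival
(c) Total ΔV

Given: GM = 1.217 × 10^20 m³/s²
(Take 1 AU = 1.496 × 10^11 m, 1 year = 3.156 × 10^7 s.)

Convert to SI: r₁ = 0.01182 AU = 1.76827e+09 m; r₂ = 0.1147 AU = 1.71591e+10 m.
Transfer semi-major axis: a_t = (r₁ + r₂)/2 = (1.76827e+09 + 1.71591e+10)/2 = 9.4637e+09 m.
Circular speeds: v₁ = √(GM/r₁) = 262344 m/s, v₂ = √(GM/r₂) = 84216.6 m/s.
Transfer speeds (vis-viva v² = GM(2/r − 1/a_t)): v₁ᵗ = 353255 m/s, v₂ᵗ = 36403.4 m/s.
(a) ΔV₁ = |v₁ᵗ − v₁| ≈ 9.091e+04 m/s = 19.18 AU/year.
(b) ΔV₂ = |v₂ − v₂ᵗ| ≈ 4.781e+04 m/s = 10.09 AU/year.
(c) ΔV_total = ΔV₁ + ΔV₂ ≈ 1.387e+05 m/s = 29.27 AU/year.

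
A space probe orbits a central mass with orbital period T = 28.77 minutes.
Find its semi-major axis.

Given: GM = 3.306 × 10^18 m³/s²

Convert to SI: T = 28.77 minutes = 1726.2 s.
Invert Kepler's third law: a = (GM · T² / (4π²))^(1/3).
Substituting T = 1726.2 s and GM = 3.306e+18 m³/s²:
a = (3.306e+18 · (1726.2)² / (4π²))^(1/3) m
a ≈ 6.296e+07 m = 62.96 Mm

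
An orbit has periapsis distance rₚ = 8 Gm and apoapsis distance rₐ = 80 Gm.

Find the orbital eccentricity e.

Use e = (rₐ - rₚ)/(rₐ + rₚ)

Convert to SI: rₚ = 8 Gm = 8e+09 m; rₐ = 80 Gm = 8e+10 m.
e = (rₐ − rₚ) / (rₐ + rₚ).
e = (8e+10 − 8e+09) / (8e+10 + 8e+09) = 7.2e+10 / 8.8e+10 ≈ 0.8182.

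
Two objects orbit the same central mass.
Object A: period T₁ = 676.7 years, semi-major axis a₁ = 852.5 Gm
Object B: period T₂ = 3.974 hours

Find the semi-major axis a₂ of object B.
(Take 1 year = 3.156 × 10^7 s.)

Convert to SI: T₁ = 676.7 years = 2.13567e+10 s; a₁ = 852.5 Gm = 8.525e+11 m; T₂ = 3.974 hours = 14306.4 s.
Kepler's third law: (T₁/T₂)² = (a₁/a₂)³ ⇒ a₂ = a₁ · (T₂/T₁)^(2/3).
T₂/T₁ = 14306.4 / 2.13567e+10 = 6.6988e-07.
a₂ = 8.525e+11 · (6.6988e-07)^(2/3) m ≈ 6.527e+07 m = 65.27 Mm.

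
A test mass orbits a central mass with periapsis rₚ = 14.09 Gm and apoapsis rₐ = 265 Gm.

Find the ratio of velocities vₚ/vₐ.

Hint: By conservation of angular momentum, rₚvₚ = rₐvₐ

Convert to SI: rₚ = 14.09 Gm = 1.409e+10 m; rₐ = 265 Gm = 2.65e+11 m.
Conservation of angular momentum gives rₚvₚ = rₐvₐ, so vₚ/vₐ = rₐ/rₚ.
vₚ/vₐ = 2.65e+11 / 1.409e+10 ≈ 18.81.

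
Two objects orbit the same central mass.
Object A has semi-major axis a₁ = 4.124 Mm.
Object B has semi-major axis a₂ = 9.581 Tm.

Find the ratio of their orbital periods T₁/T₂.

Convert to SI: a₁ = 4.124 Mm = 4.124e+06 m; a₂ = 9.581 Tm = 9.581e+12 m.
From Kepler's third law, (T₁/T₂)² = (a₁/a₂)³, so T₁/T₂ = (a₁/a₂)^(3/2).
a₁/a₂ = 4.124e+06 / 9.581e+12 = 4.30435e-07.
T₁/T₂ = (4.30435e-07)^(3/2) ≈ 2.824e-10.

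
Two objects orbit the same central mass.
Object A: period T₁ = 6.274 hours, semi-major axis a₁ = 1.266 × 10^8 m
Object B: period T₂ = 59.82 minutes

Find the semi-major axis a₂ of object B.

Convert to SI: T₁ = 6.274 hours = 22586.4 s; T₂ = 59.82 minutes = 3589.2 s.
Kepler's third law: (T₁/T₂)² = (a₁/a₂)³ ⇒ a₂ = a₁ · (T₂/T₁)^(2/3).
T₂/T₁ = 3589.2 / 22586.4 = 0.15891.
a₂ = 1.266e+08 · (0.15891)^(2/3) m ≈ 3.714e+07 m = 3.714 × 10^7 m.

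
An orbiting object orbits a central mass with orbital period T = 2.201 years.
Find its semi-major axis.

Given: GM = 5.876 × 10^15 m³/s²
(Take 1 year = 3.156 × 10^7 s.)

Convert to SI: T = 2.201 years = 6.94636e+07 s.
Invert Kepler's third law: a = (GM · T² / (4π²))^(1/3).
Substituting T = 6.94636e+07 s and GM = 5.876e+15 m³/s²:
a = (5.876e+15 · (6.94636e+07)² / (4π²))^(1/3) m
a ≈ 8.955e+09 m = 8.955 Gm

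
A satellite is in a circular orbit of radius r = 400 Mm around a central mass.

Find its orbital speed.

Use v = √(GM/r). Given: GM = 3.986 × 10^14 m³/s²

Convert to SI: r = 400 Mm = 4e+08 m.
For a circular orbit, gravity supplies the centripetal force, so v = √(GM / r).
v = √(3.986e+14 / 4e+08) m/s ≈ 998.2 m/s = 998.2 m/s.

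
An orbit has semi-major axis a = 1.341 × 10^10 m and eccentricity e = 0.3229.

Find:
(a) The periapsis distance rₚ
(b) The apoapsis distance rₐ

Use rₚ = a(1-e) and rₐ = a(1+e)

(a) rₚ = a(1 − e) = 1.341e+10 · (1 − 0.3229) = 1.341e+10 · 0.6771 ≈ 9.08e+09 m = 9.08 × 10^9 m.
(b) rₐ = a(1 + e) = 1.341e+10 · (1 + 0.3229) = 1.341e+10 · 1.3229 ≈ 1.774e+10 m = 1.774 × 10^10 m.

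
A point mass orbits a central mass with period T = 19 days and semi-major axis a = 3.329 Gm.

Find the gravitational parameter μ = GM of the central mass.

Convert to SI: T = 19 days = 1.6416e+06 s; a = 3.329 Gm = 3.329e+09 m.
GM = 4π² · a³ / T².
GM = 4π² · (3.329e+09)³ / (1.6416e+06)² m³/s² ≈ 5.405e+17 m³/s² = 5.405 × 10^17 m³/s².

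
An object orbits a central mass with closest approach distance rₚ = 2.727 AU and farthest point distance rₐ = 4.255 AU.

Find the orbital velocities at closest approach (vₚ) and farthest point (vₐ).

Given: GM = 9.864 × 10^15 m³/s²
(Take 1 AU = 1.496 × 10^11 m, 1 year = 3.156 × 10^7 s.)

Convert to SI: rₚ = 2.727 AU = 4.07959e+11 m; rₐ = 4.255 AU = 6.36548e+11 m.
Use the vis-viva equation v² = GM(2/r − 1/a) with a = (rₚ + rₐ)/2 = (4.07959e+11 + 6.36548e+11)/2 = 5.22254e+11 m.
vₚ = √(GM · (2/rₚ − 1/a)) = √(9.864e+15 · (2/4.07959e+11 − 1/5.22254e+11)) m/s ≈ 171.7 m/s = 0.03622 AU/year.
vₐ = √(GM · (2/rₐ − 1/a)) = √(9.864e+15 · (2/6.36548e+11 − 1/5.22254e+11)) m/s ≈ 110 m/s = 0.02321 AU/year.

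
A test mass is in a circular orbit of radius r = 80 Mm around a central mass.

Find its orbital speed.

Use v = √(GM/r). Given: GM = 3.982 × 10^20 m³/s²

Convert to SI: r = 80 Mm = 8e+07 m.
For a circular orbit, gravity supplies the centripetal force, so v = √(GM / r).
v = √(3.982e+20 / 8e+07) m/s ≈ 2.231e+06 m/s = 2231 km/s.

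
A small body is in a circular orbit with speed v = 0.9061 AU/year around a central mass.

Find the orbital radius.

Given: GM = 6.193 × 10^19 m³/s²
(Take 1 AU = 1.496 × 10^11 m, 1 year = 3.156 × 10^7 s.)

Convert to SI: v = 0.9061 AU/year = 4295.07 m/s.
For a circular orbit, v² = GM / r, so r = GM / v².
r = 6.193e+19 / (4295.07)² m ≈ 3.357e+12 m = 22.44 AU.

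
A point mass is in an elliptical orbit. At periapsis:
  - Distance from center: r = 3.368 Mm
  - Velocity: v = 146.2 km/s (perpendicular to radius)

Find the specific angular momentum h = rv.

Convert to SI: r = 3.368 Mm = 3.368e+06 m; v = 146.2 km/s = 146200 m/s.
With v perpendicular to r, h = r · v.
h = 3.368e+06 · 146200 m²/s ≈ 4.924e+11 m²/s.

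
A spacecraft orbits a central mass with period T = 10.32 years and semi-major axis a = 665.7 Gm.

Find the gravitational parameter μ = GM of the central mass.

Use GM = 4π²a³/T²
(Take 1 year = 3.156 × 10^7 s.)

Convert to SI: T = 10.32 years = 3.25699e+08 s; a = 665.7 Gm = 6.657e+11 m.
GM = 4π² · a³ / T².
GM = 4π² · (6.657e+11)³ / (3.25699e+08)² m³/s² ≈ 1.098e+20 m³/s² = 1.098 × 10^20 m³/s².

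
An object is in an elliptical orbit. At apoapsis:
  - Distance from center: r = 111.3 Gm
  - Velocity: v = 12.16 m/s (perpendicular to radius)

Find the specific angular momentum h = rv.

Convert to SI: r = 111.3 Gm = 1.113e+11 m.
With v perpendicular to r, h = r · v.
h = 1.113e+11 · 12.16 m²/s ≈ 1.353e+12 m²/s.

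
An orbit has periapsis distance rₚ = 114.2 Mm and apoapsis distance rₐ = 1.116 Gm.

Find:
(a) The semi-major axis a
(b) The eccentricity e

Convert to SI: rₚ = 114.2 Mm = 1.142e+08 m; rₐ = 1.116 Gm = 1.116e+09 m.
(a) a = (rₚ + rₐ) / 2 = (1.142e+08 + 1.116e+09) / 2 ≈ 6.151e+08 m = 615.1 Mm.
(b) e = (rₐ − rₚ) / (rₐ + rₚ) = (1.116e+09 − 1.142e+08) / (1.116e+09 + 1.142e+08) ≈ 0.8143.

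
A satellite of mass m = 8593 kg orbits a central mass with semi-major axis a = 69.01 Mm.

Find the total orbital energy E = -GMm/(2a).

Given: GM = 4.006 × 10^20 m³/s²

Convert to SI: a = 69.01 Mm = 6.901e+07 m.
E = −GMm / (2a).
E = −4.006e+20 · 8593 / (2 · 6.901e+07) J ≈ -2.494e+16 J = -24.94 PJ.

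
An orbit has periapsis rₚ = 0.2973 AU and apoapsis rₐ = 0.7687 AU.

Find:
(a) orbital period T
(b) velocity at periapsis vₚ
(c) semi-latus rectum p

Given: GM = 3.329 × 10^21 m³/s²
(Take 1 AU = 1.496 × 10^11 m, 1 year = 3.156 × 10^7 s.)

Convert to SI: rₚ = 0.2973 AU = 4.44761e+10 m; rₐ = 0.7687 AU = 1.14998e+11 m.
(a) With a = (rₚ + rₐ)/2 = 7.97368e+10 m, T = 2π √(a³/GM) = 2π √((7.97368e+10)³/3.329e+21) s ≈ 2.452e+06 s
(b) With a = (rₚ + rₐ)/2 = 7.97368e+10 m, vₚ = √(GM (2/rₚ − 1/a)) = √(3.329e+21 · (2/4.44761e+10 − 1/7.97368e+10)) m/s ≈ 3.286e+05 m/s
(c) From a = (rₚ + rₐ)/2 = 7.97368e+10 m and e = (rₐ − rₚ)/(rₐ + rₚ) = 0.442214, p = a(1 − e²) = 7.97368e+10 · (1 − (0.442214)²) ≈ 6.414e+10 m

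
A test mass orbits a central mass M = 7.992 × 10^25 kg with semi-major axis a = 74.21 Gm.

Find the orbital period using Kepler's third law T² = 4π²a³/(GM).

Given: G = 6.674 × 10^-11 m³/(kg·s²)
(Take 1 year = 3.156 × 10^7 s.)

Convert to SI: a = 74.21 Gm = 7.421e+10 m.
GM = G · M = 6.674e-11 · 7.992e+25 = 5.33386e+15 m³/s².
Kepler's third law: T = 2π √(a³ / GM).
Substituting a = 7.421e+10 m and GM = 5.33386e+15 m³/s²:
T = 2π √((7.421e+10)³ / 5.33386e+15) s
T ≈ 1.739e+09 s = 55.11 years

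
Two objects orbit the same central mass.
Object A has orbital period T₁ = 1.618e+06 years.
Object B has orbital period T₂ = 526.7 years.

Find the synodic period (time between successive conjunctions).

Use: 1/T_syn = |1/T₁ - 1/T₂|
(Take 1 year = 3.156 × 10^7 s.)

Convert to SI: T₁ = 1.618e+06 years = 5.10641e+13 s; T₂ = 526.7 years = 1.66227e+10 s.
T_syn = |T₁ · T₂ / (T₁ − T₂)|.
T_syn = |5.10641e+13 · 1.66227e+10 / (5.10641e+13 − 1.66227e+10)| s ≈ 1.663e+10 s = 526.9 years.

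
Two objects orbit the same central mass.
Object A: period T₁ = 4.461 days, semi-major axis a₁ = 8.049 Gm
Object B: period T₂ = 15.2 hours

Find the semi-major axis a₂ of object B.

Convert to SI: T₁ = 4.461 days = 385430 s; a₁ = 8.049 Gm = 8.049e+09 m; T₂ = 15.2 hours = 54720 s.
Kepler's third law: (T₁/T₂)² = (a₁/a₂)³ ⇒ a₂ = a₁ · (T₂/T₁)^(2/3).
T₂/T₁ = 54720 / 385430 = 0.141971.
a₂ = 8.049e+09 · (0.141971)^(2/3) m ≈ 2.19e+09 m = 2.19 Gm.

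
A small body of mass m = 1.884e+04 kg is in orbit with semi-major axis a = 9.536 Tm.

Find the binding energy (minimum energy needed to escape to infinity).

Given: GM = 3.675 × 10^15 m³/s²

Convert to SI: a = 9.536 Tm = 9.536e+12 m.
Total orbital energy is E = −GMm/(2a); binding energy is E_bind = −E = GMm/(2a).
E_bind = 3.675e+15 · 1.884e+04 / (2 · 9.536e+12) J ≈ 3.63e+06 J = 3.63 MJ.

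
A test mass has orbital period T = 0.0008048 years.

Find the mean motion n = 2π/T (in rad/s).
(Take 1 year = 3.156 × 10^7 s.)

Convert to SI: T = 0.0008048 years = 25399.5 s.
n = 2π / T.
n = 2π / 25399.5 s ≈ 0.0002474 rad/s.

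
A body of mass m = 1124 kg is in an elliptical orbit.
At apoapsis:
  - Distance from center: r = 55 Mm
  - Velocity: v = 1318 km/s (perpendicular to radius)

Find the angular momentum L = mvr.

Convert to SI: r = 55 Mm = 5.5e+07 m; v = 1318 km/s = 1.318e+06 m/s.
Since v is perpendicular to r, L = m · v · r.
L = 1124 · 1.318e+06 · 5.5e+07 kg·m²/s ≈ 8.148e+16 kg·m²/s.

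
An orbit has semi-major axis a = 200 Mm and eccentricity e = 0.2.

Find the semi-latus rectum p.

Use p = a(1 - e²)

Convert to SI: a = 200 Mm = 2e+08 m.
p = a (1 − e²).
p = 2e+08 · (1 − (0.2)²) = 2e+08 · 0.96 ≈ 1.92e+08 m = 192 Mm.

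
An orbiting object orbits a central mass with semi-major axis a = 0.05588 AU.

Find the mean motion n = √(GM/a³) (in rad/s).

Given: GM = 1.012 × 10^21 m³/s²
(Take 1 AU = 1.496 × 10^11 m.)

Convert to SI: a = 0.05588 AU = 8.35965e+09 m.
n = √(GM / a³).
n = √(1.012e+21 / (8.35965e+09)³) rad/s ≈ 4.162e-05 rad/s.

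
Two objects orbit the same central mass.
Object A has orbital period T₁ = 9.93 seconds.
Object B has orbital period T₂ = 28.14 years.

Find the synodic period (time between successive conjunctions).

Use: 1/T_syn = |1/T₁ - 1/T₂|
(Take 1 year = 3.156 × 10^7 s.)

Convert to SI: T₂ = 28.14 years = 8.88098e+08 s.
T_syn = |T₁ · T₂ / (T₁ − T₂)|.
T_syn = |9.93 · 8.88098e+08 / (9.93 − 8.88098e+08)| s ≈ 9.93 s = 9.93 seconds.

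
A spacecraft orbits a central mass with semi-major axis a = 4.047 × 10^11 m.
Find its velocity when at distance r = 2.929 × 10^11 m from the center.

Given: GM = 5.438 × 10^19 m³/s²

Vis-viva: v = √(GM · (2/r − 1/a)).
2/r − 1/a = 2/2.929e+11 − 1/4.047e+11 = 4.3573e-12 m⁻¹.
v = √(5.438e+19 · 4.3573e-12) m/s ≈ 1.539e+04 m/s = 15.39 km/s.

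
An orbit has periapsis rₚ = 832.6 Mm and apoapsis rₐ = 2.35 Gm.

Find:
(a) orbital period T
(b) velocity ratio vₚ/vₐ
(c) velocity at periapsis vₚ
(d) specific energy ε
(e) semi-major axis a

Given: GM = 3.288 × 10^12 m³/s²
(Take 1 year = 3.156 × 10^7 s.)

Convert to SI: rₚ = 832.6 Mm = 8.326e+08 m; rₐ = 2.35 Gm = 2.35e+09 m.
(a) With a = (rₚ + rₐ)/2 = 1.5913e+09 m, T = 2π √(a³/GM) = 2π √((1.5913e+09)³/3.288e+12) s ≈ 2.2e+08 s
(b) Conservation of angular momentum (rₚvₚ = rₐvₐ) gives vₚ/vₐ = rₐ/rₚ = 2.35e+09/8.326e+08 ≈ 2.822
(c) With a = (rₚ + rₐ)/2 = 1.5913e+09 m, vₚ = √(GM (2/rₚ − 1/a)) = √(3.288e+12 · (2/8.326e+08 − 1/1.5913e+09)) m/s ≈ 76.37 m/s
(d) With a = (rₚ + rₐ)/2 = 1.5913e+09 m, ε = −GM/(2a) = −3.288e+12/(2 · 1.5913e+09) J/kg ≈ -1033 J/kg
(e) a = (rₚ + rₐ)/2 = (8.326e+08 + 2.35e+09)/2 ≈ 1.591e+09 m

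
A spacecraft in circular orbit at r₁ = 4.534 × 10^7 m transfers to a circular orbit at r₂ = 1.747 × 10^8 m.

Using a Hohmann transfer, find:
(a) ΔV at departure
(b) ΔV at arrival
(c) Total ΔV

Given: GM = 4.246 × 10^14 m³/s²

Transfer semi-major axis: a_t = (r₁ + r₂)/2 = (4.534e+07 + 1.747e+08)/2 = 1.1002e+08 m.
Circular speeds: v₁ = √(GM/r₁) = 3060.2 m/s, v₂ = √(GM/r₂) = 1558.99 m/s.
Transfer speeds (vis-viva v² = GM(2/r − 1/a_t)): v₁ᵗ = 3856.2 m/s, v₂ᵗ = 1000.8 m/s.
(a) ΔV₁ = |v₁ᵗ − v₁| ≈ 796 m/s = 796 m/s.
(b) ΔV₂ = |v₂ − v₂ᵗ| ≈ 558.2 m/s = 558.2 m/s.
(c) ΔV_total = ΔV₁ + ΔV₂ ≈ 1354 m/s = 1.354 km/s.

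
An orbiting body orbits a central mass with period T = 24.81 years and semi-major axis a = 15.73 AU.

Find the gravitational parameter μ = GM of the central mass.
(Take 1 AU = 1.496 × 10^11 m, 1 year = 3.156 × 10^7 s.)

Convert to SI: T = 24.81 years = 7.83004e+08 s; a = 15.73 AU = 2.35321e+12 m.
GM = 4π² · a³ / T².
GM = 4π² · (2.35321e+12)³ / (7.83004e+08)² m³/s² ≈ 8.391e+20 m³/s² = 8.391 × 10^20 m³/s².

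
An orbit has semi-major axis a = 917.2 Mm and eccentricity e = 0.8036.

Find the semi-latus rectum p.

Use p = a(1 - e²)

Convert to SI: a = 917.2 Mm = 9.172e+08 m.
p = a (1 − e²).
p = 9.172e+08 · (1 − (0.8036)²) = 9.172e+08 · 0.354227 ≈ 3.249e+08 m = 324.9 Mm.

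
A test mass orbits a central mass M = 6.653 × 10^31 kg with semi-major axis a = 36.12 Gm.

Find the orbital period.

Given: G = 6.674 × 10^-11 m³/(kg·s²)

Convert to SI: a = 36.12 Gm = 3.612e+10 m.
GM = G · M = 6.674e-11 · 6.653e+31 = 4.44021e+21 m³/s².
Kepler's third law: T = 2π √(a³ / GM).
Substituting a = 3.612e+10 m and GM = 4.44021e+21 m³/s²:
T = 2π √((3.612e+10)³ / 4.44021e+21) s
T ≈ 6.473e+05 s = 7.492 days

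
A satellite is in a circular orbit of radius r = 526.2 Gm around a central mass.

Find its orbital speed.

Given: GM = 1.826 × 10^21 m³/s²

Convert to SI: r = 526.2 Gm = 5.262e+11 m.
For a circular orbit, gravity supplies the centripetal force, so v = √(GM / r).
v = √(1.826e+21 / 5.262e+11) m/s ≈ 5.891e+04 m/s = 58.91 km/s.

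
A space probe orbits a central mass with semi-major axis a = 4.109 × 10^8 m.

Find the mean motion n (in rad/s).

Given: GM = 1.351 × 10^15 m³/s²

n = √(GM / a³).
n = √(1.351e+15 / (4.109e+08)³) rad/s ≈ 4.413e-06 rad/s.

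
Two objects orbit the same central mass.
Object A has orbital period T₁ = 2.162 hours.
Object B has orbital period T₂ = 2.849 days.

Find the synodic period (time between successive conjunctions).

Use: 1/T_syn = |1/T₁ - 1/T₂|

Convert to SI: T₁ = 2.162 hours = 7783.2 s; T₂ = 2.849 days = 246154 s.
T_syn = |T₁ · T₂ / (T₁ − T₂)|.
T_syn = |7783.2 · 246154 / (7783.2 − 246154)| s ≈ 8037 s = 2.233 hours.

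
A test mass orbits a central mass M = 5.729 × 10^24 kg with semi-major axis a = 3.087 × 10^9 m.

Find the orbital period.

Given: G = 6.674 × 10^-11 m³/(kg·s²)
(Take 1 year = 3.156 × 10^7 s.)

GM = G · M = 6.674e-11 · 5.729e+24 = 3.82353e+14 m³/s².
Kepler's third law: T = 2π √(a³ / GM).
Substituting a = 3.087e+09 m and GM = 3.82353e+14 m³/s²:
T = 2π √((3.087e+09)³ / 3.82353e+14) s
T ≈ 5.511e+07 s = 1.746 years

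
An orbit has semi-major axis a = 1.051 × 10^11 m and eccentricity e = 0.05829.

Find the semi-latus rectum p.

p = a (1 − e²).
p = 1.051e+11 · (1 − (0.05829)²) = 1.051e+11 · 0.996602 ≈ 1.047e+11 m = 1.047 × 10^11 m.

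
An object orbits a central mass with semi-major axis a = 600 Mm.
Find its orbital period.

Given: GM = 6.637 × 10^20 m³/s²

Convert to SI: a = 600 Mm = 6e+08 m.
Kepler's third law: T = 2π √(a³ / GM).
Substituting a = 6e+08 m and GM = 6.637e+20 m³/s²:
T = 2π √((6e+08)³ / 6.637e+20) s
T ≈ 3584 s = 59.74 minutes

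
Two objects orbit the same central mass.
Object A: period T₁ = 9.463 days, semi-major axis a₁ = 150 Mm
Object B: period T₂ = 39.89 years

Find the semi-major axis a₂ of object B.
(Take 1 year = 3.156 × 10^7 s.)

Convert to SI: T₁ = 9.463 days = 817603 s; a₁ = 150 Mm = 1.5e+08 m; T₂ = 39.89 years = 1.25893e+09 s.
Kepler's third law: (T₁/T₂)² = (a₁/a₂)³ ⇒ a₂ = a₁ · (T₂/T₁)^(2/3).
T₂/T₁ = 1.25893e+09 / 817603 = 1539.78.
a₂ = 1.5e+08 · (1539.78)^(2/3) m ≈ 2e+10 m = 20 Gm.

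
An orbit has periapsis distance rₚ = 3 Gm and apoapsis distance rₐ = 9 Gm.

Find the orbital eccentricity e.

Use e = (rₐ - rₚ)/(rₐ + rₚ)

Convert to SI: rₚ = 3 Gm = 3e+09 m; rₐ = 9 Gm = 9e+09 m.
e = (rₐ − rₚ) / (rₐ + rₚ).
e = (9e+09 − 3e+09) / (9e+09 + 3e+09) = 6e+09 / 1.2e+10 ≈ 0.5.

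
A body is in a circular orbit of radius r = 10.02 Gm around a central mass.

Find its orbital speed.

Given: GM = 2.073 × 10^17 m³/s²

Convert to SI: r = 10.02 Gm = 1.002e+10 m.
For a circular orbit, gravity supplies the centripetal force, so v = √(GM / r).
v = √(2.073e+17 / 1.002e+10) m/s ≈ 4548 m/s = 4.548 km/s.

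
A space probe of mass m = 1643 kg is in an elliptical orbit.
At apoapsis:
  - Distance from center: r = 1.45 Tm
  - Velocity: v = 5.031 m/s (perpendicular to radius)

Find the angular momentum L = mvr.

Convert to SI: r = 1.45 Tm = 1.45e+12 m.
Since v is perpendicular to r, L = m · v · r.
L = 1643 · 5.031 · 1.45e+12 kg·m²/s ≈ 1.199e+16 kg·m²/s.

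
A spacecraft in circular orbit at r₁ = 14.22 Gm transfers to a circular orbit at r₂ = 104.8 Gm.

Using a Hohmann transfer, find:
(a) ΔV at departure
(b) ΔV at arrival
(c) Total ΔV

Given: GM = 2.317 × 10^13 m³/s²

Convert to SI: r₁ = 14.22 Gm = 1.422e+10 m; r₂ = 104.8 Gm = 1.048e+11 m.
Transfer semi-major axis: a_t = (r₁ + r₂)/2 = (1.422e+10 + 1.048e+11)/2 = 5.951e+10 m.
Circular speeds: v₁ = √(GM/r₁) = 40.3658 m/s, v₂ = √(GM/r₂) = 14.869 m/s.
Transfer speeds (vis-viva v² = GM(2/r − 1/a_t)): v₁ᵗ = 53.5672 m/s, v₂ᵗ = 7.26837 m/s.
(a) ΔV₁ = |v₁ᵗ − v₁| ≈ 13.2 m/s = 13.2 m/s.
(b) ΔV₂ = |v₂ − v₂ᵗ| ≈ 7.601 m/s = 7.601 m/s.
(c) ΔV_total = ΔV₁ + ΔV₂ ≈ 20.8 m/s = 20.8 m/s.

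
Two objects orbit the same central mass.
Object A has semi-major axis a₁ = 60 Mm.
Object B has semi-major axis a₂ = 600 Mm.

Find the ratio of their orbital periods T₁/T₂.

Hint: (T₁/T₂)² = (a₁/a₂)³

Convert to SI: a₁ = 60 Mm = 6e+07 m; a₂ = 600 Mm = 6e+08 m.
From Kepler's third law, (T₁/T₂)² = (a₁/a₂)³, so T₁/T₂ = (a₁/a₂)^(3/2).
a₁/a₂ = 6e+07 / 6e+08 = 0.1.
T₁/T₂ = (0.1)^(3/2) ≈ 0.03162.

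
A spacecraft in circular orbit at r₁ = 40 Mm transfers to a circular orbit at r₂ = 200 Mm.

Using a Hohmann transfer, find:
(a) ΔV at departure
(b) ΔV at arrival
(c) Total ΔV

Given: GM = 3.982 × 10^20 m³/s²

Convert to SI: r₁ = 40 Mm = 4e+07 m; r₂ = 200 Mm = 2e+08 m.
Transfer semi-major axis: a_t = (r₁ + r₂)/2 = (4e+07 + 2e+08)/2 = 1.2e+08 m.
Circular speeds: v₁ = √(GM/r₁) = 3.15515e+06 m/s, v₂ = √(GM/r₂) = 1.41103e+06 m/s.
Transfer speeds (vis-viva v² = GM(2/r − 1/a_t)): v₁ᵗ = 4.07329e+06 m/s, v₂ᵗ = 814657 m/s.
(a) ΔV₁ = |v₁ᵗ − v₁| ≈ 9.181e+05 m/s = 918.1 km/s.
(b) ΔV₂ = |v₂ − v₂ᵗ| ≈ 5.964e+05 m/s = 596.4 km/s.
(c) ΔV_total = ΔV₁ + ΔV₂ ≈ 1.515e+06 m/s = 1515 km/s.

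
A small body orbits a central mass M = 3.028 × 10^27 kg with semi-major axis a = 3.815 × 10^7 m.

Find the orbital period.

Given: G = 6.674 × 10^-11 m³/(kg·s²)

GM = G · M = 6.674e-11 · 3.028e+27 = 2.02089e+17 m³/s².
Kepler's third law: T = 2π √(a³ / GM).
Substituting a = 3.815e+07 m and GM = 2.02089e+17 m³/s²:
T = 2π √((3.815e+07)³ / 2.02089e+17) s
T ≈ 3293 s = 54.89 minutes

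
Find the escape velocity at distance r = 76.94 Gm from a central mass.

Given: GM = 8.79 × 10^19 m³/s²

Convert to SI: r = 76.94 Gm = 7.694e+10 m.
Escape velocity comes from setting total energy to zero: ½v² − GM/r = 0 ⇒ v_esc = √(2GM / r).
v_esc = √(2 · 8.79e+19 / 7.694e+10) m/s ≈ 4.78e+04 m/s = 47.8 km/s.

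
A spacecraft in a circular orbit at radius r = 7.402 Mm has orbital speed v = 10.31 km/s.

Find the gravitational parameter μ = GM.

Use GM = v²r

Convert to SI: r = 7.402 Mm = 7.402e+06 m; v = 10.31 km/s = 10310 m/s.
For a circular orbit v² = GM/r, so GM = v² · r.
GM = (10310)² · 7.402e+06 m³/s² ≈ 7.868e+14 m³/s² = 7.868 × 10^14 m³/s².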